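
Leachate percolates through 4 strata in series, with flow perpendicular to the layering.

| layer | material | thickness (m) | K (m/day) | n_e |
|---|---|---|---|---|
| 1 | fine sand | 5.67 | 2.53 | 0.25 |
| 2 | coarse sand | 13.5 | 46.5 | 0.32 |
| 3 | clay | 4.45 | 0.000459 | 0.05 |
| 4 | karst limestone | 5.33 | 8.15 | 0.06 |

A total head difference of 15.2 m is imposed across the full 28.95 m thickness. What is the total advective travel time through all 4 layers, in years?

With flow normal to the layers, continuity requires the same specific discharge q through every layer.
Σ(b_i/K_i) = 5.67/2.53 + 13.5/46.5 + 4.45/0.000459 + 5.33/8.15 = 9698 d.
q = Δh / Σ(b_i/K_i) = 15.2 / 9698 = 0.001567 m/day.
In each layer the seepage velocity is v_i = q/n_i, so the layer transit time is t_i = b_i·n_i / q:
  layer 1 (fine sand): t_1 = 5.67 × 0.25 / 0.001567 = 904.4 d
  layer 2 (coarse sand): t_2 = 13.5 × 0.32 / 0.001567 = 2756 d
  layer 3 (clay): t_3 = 4.45 × 0.05 / 0.001567 = 142.0 d
  layer 4 (karst limestone): t_4 = 5.33 × 0.06 / 0.001567 = 204.0 d
Total t = Σ t_i = 4007 days = 10.97 years.

11.0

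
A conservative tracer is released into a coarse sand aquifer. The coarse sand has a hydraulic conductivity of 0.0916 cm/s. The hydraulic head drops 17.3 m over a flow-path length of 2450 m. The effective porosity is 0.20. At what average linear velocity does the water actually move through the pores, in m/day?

Convert K: 0.0916 cm/s × 864 = 79.14 m/day.
Hydraulic gradient i = Δh / L = 17.3 / 2450 = 0.007061.
Darcy flux q = K · i = 79.14 × 0.007061 = 0.5588 m/day.
Seepage velocity v = q / n_e = 0.5588 / 0.20 = 2.794 m/day.

2.79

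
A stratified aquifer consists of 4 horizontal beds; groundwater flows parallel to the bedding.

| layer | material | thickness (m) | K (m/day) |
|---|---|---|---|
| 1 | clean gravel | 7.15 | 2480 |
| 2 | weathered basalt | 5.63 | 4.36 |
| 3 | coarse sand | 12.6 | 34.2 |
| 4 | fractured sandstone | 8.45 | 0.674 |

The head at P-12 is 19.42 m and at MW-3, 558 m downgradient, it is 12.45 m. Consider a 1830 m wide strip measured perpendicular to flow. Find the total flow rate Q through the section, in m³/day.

416000

Flow is parallel to layering, so each bed carries its own Darcy discharge and the transmissivities add.
Σ(K_i·b_i) = 2480×7.15 + 4.36×5.63 + 34.2×12.6 + 0.674×8.45 = 18193 m²/day.
Hydraulic gradient i = (19.42 − 12.45) / 558 = 6.97 / 558 = 0.01249.
Q = Σ(K_i·b_i) · W · i = 18193 × 1830 × 0.01249 = 4.159e+05 m³/day.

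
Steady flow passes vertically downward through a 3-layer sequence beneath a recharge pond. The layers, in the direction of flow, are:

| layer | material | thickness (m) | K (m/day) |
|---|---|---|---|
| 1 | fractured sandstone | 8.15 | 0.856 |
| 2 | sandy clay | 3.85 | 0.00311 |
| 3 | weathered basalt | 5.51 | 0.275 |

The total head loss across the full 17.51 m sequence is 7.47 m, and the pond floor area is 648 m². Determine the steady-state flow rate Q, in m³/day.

3.82

Flow is perpendicular to layering, so the layers act in series and the equivalent K is the thickness-weighted harmonic mean.
Total thickness L = 8.15 + 3.85 + 5.51 = 17.51 m.
Σ(b_i/K_i) = 8.15/0.856 + 3.85/0.00311 + 5.51/0.275 = 1267 d.
K_eq = L / Σ(b_i/K_i) = 17.51 / 1267 = 0.01381 m/day.
Q = K_eq · A · (Δh/L) = 0.01381 × 648 × (7.47/17.51) = 3.819 m³/day.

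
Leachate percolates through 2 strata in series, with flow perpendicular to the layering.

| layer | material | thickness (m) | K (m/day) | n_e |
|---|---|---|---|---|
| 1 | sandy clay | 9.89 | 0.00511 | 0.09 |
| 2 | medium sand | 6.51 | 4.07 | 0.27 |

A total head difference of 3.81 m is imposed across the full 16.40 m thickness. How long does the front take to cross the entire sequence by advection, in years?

With flow normal to the layers, continuity requires the same specific discharge q through every layer.
Σ(b_i/K_i) = 9.89/0.00511 + 6.51/4.07 = 1937 d.
q = Δh / Σ(b_i/K_i) = 3.81 / 1937 = 0.001967 m/day.
In each layer the seepage velocity is v_i = q/n_i, so the layer transit time is t_i = b_i·n_i / q:
  layer 1 (sandy clay): t_1 = 9.89 × 0.09 / 0.001967 = 452.5 d
  layer 2 (medium sand): t_2 = 6.51 × 0.27 / 0.001967 = 893.6 d
Total t = Σ t_i = 1346 days = 3.686 years.

3.69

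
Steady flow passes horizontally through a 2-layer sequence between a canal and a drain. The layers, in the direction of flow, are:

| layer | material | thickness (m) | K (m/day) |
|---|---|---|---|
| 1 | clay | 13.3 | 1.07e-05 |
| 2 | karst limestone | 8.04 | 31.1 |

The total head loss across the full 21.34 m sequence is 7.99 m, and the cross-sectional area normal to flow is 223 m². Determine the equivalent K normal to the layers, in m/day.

1.72e-05

Flow is perpendicular to layering, so the layers act in series and the equivalent K is the thickness-weighted harmonic mean.
Total thickness L = 13.3 + 8.04 = 21.34 m.
Σ(b_i/K_i) = 13.3/1.07e-05 + 8.04/31.1 = 1.243e+06 d.
K_eq = L / Σ(b_i/K_i) = 21.34 / 1.243e+06 = 1.717e-05 m/day.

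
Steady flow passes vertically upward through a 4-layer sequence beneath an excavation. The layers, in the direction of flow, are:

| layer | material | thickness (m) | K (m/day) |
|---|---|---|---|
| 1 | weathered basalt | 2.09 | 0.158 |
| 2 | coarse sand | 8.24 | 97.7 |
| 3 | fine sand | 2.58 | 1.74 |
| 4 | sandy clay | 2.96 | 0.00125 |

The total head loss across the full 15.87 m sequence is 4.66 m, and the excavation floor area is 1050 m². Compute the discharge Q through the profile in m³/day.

Flow is perpendicular to layering, so the layers act in series and the equivalent K is the thickness-weighted harmonic mean.
Total thickness L = 2.09 + 8.24 + 2.58 + 2.96 = 15.87 m.
Σ(b_i/K_i) = 2.09/0.158 + 8.24/97.7 + 2.58/1.74 + 2.96/0.00125 = 2383 d.
K_eq = L / Σ(b_i/K_i) = 15.87 / 2383 = 0.006660 m/day.
Q = K_eq · A · (Δh/L) = 0.006660 × 1050 × (4.66/15.87) = 2.053 m³/day.

2.05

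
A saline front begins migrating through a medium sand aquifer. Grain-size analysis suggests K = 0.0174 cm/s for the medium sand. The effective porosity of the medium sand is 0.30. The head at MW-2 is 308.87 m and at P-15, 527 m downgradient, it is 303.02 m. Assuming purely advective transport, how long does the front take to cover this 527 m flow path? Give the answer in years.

2.59

Convert K: 0.0174 cm/s × 864 = 15.03 m/day.
Hydraulic gradient i = (308.87 − 303.02) / 527 = 5.85 / 527 = 0.01110.
Darcy flux q = K · i = 15.03 × 0.01110 = 0.1669 m/day.
Seepage velocity v = q / n_e = 0.1669 / 0.30 = 0.5563 m/day.
Travel time t = L / v = 527 / 0.5563 = 947.4 days = 2.594 years.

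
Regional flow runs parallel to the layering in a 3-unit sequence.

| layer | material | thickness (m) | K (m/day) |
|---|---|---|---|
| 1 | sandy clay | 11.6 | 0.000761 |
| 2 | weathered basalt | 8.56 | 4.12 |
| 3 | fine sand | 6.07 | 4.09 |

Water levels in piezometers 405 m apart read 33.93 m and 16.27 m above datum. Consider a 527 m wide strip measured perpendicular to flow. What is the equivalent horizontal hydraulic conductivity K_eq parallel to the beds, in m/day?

Flow is parallel to layering, so each bed carries its own Darcy discharge and the transmissivities add.
Σ(K_i·b_i) = 0.000761×11.6 + 4.12×8.56 + 4.09×6.07 = 60.10 m²/day.
Total thickness b = 26.23 m, so K_eq = Σ(K_i·b_i)/b = 2.291 m/day.

2.29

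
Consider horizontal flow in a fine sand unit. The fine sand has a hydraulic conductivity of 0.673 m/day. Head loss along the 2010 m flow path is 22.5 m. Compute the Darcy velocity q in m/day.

0.00753

Hydraulic gradient i = Δh / L = 22.5 / 2010 = 0.01119.
Specific discharge q = K · i = 0.6730 × 0.01119 = 0.007534 m/day.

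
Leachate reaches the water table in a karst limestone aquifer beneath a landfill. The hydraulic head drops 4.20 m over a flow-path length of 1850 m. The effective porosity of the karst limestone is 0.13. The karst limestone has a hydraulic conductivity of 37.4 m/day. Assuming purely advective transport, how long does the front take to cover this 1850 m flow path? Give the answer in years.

Hydraulic gradient i = Δh / L = 4.20 / 1850 = 0.002270.
Darcy flux q = K · i = 37.40 × 0.002270 = 0.08491 m/day.
Seepage velocity v = q / n_e = 0.08491 / 0.13 = 0.6531 m/day.
Travel time t = L / v = 1850 / 0.6531 = 2832 days = 7.755 years.

7.75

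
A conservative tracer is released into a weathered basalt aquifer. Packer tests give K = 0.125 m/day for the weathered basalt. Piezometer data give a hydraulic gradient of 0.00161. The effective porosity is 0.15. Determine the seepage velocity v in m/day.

Hydraulic gradient i = 0.00161.
Darcy flux q = K · i = 0.1250 × 0.001610 = 0.0002013 m/day.
Seepage velocity v = q / n_e = 0.0002013 / 0.15 = 0.001342 m/day.

0.00134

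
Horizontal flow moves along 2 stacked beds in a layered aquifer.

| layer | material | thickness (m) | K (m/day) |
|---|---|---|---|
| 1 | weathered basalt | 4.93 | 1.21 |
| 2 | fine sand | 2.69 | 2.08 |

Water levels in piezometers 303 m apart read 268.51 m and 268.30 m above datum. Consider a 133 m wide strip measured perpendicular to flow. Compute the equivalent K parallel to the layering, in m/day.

Flow is parallel to layering, so each bed carries its own Darcy discharge and the transmissivities add.
Σ(K_i·b_i) = 1.21×4.93 + 2.08×2.69 = 11.56 m²/day.
Total thickness b = 7.620 m, so K_eq = Σ(K_i·b_i)/b = 1.517 m/day.

1.52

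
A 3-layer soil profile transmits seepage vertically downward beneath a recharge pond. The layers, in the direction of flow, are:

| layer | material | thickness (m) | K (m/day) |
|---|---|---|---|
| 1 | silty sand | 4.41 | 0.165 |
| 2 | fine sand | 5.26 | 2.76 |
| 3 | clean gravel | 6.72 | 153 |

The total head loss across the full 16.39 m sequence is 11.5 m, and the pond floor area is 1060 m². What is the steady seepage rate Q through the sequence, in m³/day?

425

Flow is perpendicular to layering, so the layers act in series and the equivalent K is the thickness-weighted harmonic mean.
Total thickness L = 4.41 + 5.26 + 6.72 = 16.39 m.
Σ(b_i/K_i) = 4.41/0.165 + 5.26/2.76 + 6.72/153 = 28.68 d.
K_eq = L / Σ(b_i/K_i) = 16.39 / 28.68 = 0.5715 m/day.
Q = K_eq · A · (Δh/L) = 0.5715 × 1060 × (11.5/16.39) = 425.1 m³/day.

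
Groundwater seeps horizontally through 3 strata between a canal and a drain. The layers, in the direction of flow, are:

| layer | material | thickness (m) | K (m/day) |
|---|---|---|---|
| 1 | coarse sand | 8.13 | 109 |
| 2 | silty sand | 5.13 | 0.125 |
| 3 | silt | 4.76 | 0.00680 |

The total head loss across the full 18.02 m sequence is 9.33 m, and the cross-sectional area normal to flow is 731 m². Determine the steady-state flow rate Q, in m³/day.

9.20

Flow is perpendicular to layering, so the layers act in series and the equivalent K is the thickness-weighted harmonic mean.
Total thickness L = 8.13 + 5.13 + 4.76 = 18.02 m.
Σ(b_i/K_i) = 8.13/109 + 5.13/0.125 + 4.76/0.00680 = 741.1 d.
K_eq = L / Σ(b_i/K_i) = 18.02 / 741.1 = 0.02431 m/day.
Q = K_eq · A · (Δh/L) = 0.02431 × 731 × (9.33/18.02) = 9.203 m³/day.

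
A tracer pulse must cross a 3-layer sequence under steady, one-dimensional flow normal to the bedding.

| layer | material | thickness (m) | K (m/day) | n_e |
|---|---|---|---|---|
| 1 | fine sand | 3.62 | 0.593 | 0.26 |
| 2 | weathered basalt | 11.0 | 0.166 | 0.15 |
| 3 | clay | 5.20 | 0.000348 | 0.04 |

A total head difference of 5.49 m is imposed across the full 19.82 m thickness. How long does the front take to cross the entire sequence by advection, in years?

21.0

With flow normal to the layers, continuity requires the same specific discharge q through every layer.
Σ(b_i/K_i) = 3.62/0.593 + 11.0/0.166 + 5.20/0.000348 = 15015 d.
q = Δh / Σ(b_i/K_i) = 5.49 / 15015 = 0.0003656 m/day.
In each layer the seepage velocity is v_i = q/n_i, so the layer transit time is t_i = b_i·n_i / q:
  layer 1 (fine sand): t_1 = 3.62 × 0.26 / 0.0003656 = 2574 d
  layer 2 (weathered basalt): t_2 = 11.0 × 0.15 / 0.0003656 = 4513 d
  layer 3 (clay): t_3 = 5.20 × 0.04 / 0.0003656 = 568.9 d
Total t = Σ t_i = 7656 days = 20.96 years.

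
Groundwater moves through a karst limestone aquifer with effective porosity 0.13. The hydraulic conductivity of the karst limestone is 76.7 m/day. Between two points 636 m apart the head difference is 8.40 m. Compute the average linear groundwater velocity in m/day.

7.79

Hydraulic gradient i = Δh / L = 8.40 / 636 = 0.01321.
Darcy flux q = K · i = 76.70 × 0.01321 = 1.013 m/day.
Seepage velocity v = q / n_e = 1.013 / 0.13 = 7.792 m/day.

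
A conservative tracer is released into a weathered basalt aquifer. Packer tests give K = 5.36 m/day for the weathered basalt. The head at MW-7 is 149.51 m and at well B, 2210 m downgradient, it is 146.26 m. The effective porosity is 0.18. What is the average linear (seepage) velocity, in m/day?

Hydraulic gradient i = (149.51 − 146.26) / 2210 = 3.25 / 2210 = 0.001471.
Darcy flux q = K · i = 5.360 × 0.001471 = 0.007882 m/day.
Seepage velocity v = q / n_e = 0.007882 / 0.18 = 0.04379 m/day.

0.0438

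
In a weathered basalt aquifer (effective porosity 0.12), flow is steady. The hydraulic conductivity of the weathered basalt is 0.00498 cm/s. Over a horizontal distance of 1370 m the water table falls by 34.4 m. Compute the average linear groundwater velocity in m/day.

Convert K: 0.00498 cm/s × 864 = 4.303 m/day.
Hydraulic gradient i = Δh / L = 34.4 / 1370 = 0.02511.
Darcy flux q = K · i = 4.303 × 0.02511 = 0.1080 m/day.
Seepage velocity v = q / n_e = 0.1080 / 0.12 = 0.9003 m/day.

0.900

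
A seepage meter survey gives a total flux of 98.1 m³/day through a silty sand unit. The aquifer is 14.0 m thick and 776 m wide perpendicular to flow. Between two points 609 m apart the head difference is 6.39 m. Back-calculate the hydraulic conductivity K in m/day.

Cross-sectional area A = 776 × 14.0 = 10864 m².
Hydraulic gradient i = Δh / L = 6.39 / 609 = 0.01049.
From Q = K·A·i, K = Q / (A·i) = 98.1 / (10864 × 0.01049) = 0.8606 m/day.

0.861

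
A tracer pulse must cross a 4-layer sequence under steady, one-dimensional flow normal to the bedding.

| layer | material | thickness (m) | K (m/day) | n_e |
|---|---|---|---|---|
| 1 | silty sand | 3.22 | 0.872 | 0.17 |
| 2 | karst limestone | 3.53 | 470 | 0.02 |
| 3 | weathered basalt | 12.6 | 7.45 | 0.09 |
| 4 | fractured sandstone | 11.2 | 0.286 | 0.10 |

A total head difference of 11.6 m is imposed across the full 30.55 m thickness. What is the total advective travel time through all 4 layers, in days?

With flow normal to the layers, continuity requires the same specific discharge q through every layer.
Σ(b_i/K_i) = 3.22/0.872 + 3.53/470 + 12.6/7.45 + 11.2/0.286 = 44.55 d.
q = Δh / Σ(b_i/K_i) = 11.6 / 44.55 = 0.2604 m/day.
In each layer the seepage velocity is v_i = q/n_i, so the layer transit time is t_i = b_i·n_i / q:
  layer 1 (silty sand): t_1 = 3.22 × 0.17 / 0.2604 = 2.102 d
  layer 2 (karst limestone): t_2 = 3.53 × 0.02 / 0.2604 = 0.2712 d
  layer 3 (weathered basalt): t_3 = 12.6 × 0.09 / 0.2604 = 4.355 d
  layer 4 (fractured sandstone): t_4 = 11.2 × 0.10 / 0.2604 = 4.302 d
Total t = Σ t_i = 11.03 days.

11.0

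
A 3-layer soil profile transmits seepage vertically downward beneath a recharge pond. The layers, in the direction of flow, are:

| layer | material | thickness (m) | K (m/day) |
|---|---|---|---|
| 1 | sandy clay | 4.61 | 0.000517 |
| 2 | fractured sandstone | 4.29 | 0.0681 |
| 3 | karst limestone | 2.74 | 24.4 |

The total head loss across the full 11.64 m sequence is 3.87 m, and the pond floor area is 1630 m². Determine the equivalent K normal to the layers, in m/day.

0.00130

Flow is perpendicular to layering, so the layers act in series and the equivalent K is the thickness-weighted harmonic mean.
Total thickness L = 4.61 + 4.29 + 2.74 = 11.64 m.
Σ(b_i/K_i) = 4.61/0.000517 + 4.29/0.0681 + 2.74/24.4 = 8980 d.
K_eq = L / Σ(b_i/K_i) = 11.64 / 8980 = 0.001296 m/day.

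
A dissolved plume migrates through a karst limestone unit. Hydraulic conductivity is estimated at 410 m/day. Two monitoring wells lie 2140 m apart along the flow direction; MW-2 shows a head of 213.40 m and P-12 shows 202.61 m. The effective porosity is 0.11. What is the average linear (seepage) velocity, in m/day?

Hydraulic gradient i = (213.40 − 202.61) / 2140 = 10.79 / 2140 = 0.005042.
Darcy flux q = K · i = 410.0 × 0.005042 = 2.067 m/day.
Seepage velocity v = q / n_e = 2.067 / 0.11 = 18.79 m/day.

18.8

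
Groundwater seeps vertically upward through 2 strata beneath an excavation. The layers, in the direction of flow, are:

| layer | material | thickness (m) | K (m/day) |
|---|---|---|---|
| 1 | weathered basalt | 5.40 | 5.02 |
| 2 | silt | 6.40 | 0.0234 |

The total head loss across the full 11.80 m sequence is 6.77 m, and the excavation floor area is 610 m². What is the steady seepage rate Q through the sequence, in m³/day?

Flow is perpendicular to layering, so the layers act in series and the equivalent K is the thickness-weighted harmonic mean.
Total thickness L = 5.40 + 6.40 = 11.80 m.
Σ(b_i/K_i) = 5.40/5.02 + 6.40/0.0234 = 274.6 d.
K_eq = L / Σ(b_i/K_i) = 11.80 / 274.6 = 0.04297 m/day.
Q = K_eq · A · (Δh/L) = 0.04297 × 610 × (6.77/11.80) = 15.04 m³/day.

15.0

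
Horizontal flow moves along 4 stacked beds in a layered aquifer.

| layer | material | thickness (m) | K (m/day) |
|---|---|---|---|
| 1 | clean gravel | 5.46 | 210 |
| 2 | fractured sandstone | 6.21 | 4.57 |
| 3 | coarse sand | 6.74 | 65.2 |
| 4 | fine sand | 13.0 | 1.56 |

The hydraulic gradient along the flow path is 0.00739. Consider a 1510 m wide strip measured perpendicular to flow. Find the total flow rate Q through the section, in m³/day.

18200

Flow is parallel to layering, so each bed carries its own Darcy discharge and the transmissivities add.
Σ(K_i·b_i) = 210×5.46 + 4.57×6.21 + 65.2×6.74 + 1.56×13.0 = 1635 m²/day.
Hydraulic gradient i = 0.00739.
Q = Σ(K_i·b_i) · W · i = 1635 × 1510 × 0.007390 = 18242 m³/day.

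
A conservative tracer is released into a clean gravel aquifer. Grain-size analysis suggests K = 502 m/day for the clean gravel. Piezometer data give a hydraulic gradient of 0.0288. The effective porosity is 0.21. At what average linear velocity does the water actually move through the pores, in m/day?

68.8

Hydraulic gradient i = 0.0288.
Darcy flux q = K · i = 502.0 × 0.02880 = 14.46 m/day.
Seepage velocity v = q / n_e = 14.46 / 0.21 = 68.85 m/day.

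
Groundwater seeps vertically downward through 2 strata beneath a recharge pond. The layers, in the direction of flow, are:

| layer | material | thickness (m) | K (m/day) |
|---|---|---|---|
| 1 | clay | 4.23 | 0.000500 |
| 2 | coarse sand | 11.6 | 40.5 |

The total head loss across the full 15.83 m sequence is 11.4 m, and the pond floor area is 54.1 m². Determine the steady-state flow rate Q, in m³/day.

0.0729

Flow is perpendicular to layering, so the layers act in series and the equivalent K is the thickness-weighted harmonic mean.
Total thickness L = 4.23 + 11.6 = 15.83 m.
Σ(b_i/K_i) = 4.23/0.000500 + 11.6/40.5 = 8460 d.
K_eq = L / Σ(b_i/K_i) = 15.83 / 8460 = 0.001871 m/day.
Q = K_eq · A · (Δh/L) = 0.001871 × 54.1 × (11.4/15.83) = 0.07290 m³/day.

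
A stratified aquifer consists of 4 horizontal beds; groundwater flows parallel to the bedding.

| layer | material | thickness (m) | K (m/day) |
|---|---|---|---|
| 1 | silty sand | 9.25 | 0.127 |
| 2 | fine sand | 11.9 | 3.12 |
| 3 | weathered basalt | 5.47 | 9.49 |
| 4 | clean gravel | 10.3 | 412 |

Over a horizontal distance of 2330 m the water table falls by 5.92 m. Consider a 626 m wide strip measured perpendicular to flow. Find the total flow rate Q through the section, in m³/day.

6890

Flow is parallel to layering, so each bed carries its own Darcy discharge and the transmissivities add.
Σ(K_i·b_i) = 0.127×9.25 + 3.12×11.9 + 9.49×5.47 + 412×10.3 = 4334 m²/day.
Hydraulic gradient i = Δh / L = 5.92 / 2330 = 0.002541.
Q = Σ(K_i·b_i) · W · i = 4334 × 626 × 0.002541 = 6893 m³/day.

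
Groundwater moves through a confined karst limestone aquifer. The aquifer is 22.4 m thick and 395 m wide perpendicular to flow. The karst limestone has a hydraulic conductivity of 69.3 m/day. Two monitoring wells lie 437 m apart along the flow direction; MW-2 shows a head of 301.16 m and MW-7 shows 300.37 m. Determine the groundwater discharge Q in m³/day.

Cross-sectional area A = 395 × 22.4 = 8848 m².
Hydraulic gradient i = (301.16 − 300.37) / 437 = 0.79 / 437 = 0.001808.
Darcy's law: Q = K · A · i = 69.30 × 8848 × 0.001808 = 1108 m³/day.

1110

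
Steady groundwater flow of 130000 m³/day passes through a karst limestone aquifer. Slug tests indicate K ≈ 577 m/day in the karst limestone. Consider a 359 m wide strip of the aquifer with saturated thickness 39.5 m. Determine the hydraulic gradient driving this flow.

0.0159

Cross-sectional area A = 359 × 39.5 = 14180 m².
From Q = K·A·i, i = Q / (K·A) = 130000 / (577.0 × 14180) = 0.01589.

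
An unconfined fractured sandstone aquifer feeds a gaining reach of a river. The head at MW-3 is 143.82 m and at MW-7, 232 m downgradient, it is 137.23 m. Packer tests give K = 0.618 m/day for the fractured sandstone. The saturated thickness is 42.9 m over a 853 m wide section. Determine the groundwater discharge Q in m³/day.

642

Cross-sectional area A = 853 × 42.9 = 36594 m².
Hydraulic gradient i = (143.82 − 137.23) / 232 = 6.59 / 232 = 0.02841.
Darcy's law: Q = K · A · i = 0.6180 × 36594 × 0.02841 = 642.4 m³/day.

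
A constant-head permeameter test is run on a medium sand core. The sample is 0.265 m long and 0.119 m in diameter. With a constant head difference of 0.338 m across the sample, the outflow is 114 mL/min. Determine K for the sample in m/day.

Cross-sectional area A = π·(d/2)² = π × (0.119/2)² = 0.01112 m².
Convert discharge: 114 mL/min = 1.900e-06 m³/s.
Darcy's law rearranged: K = Q·L / (A·Δh) = 1.900e-06 × 0.265 / (0.01112 × 0.338) = 0.0001339 m/s = 11.57 m/day.

11.6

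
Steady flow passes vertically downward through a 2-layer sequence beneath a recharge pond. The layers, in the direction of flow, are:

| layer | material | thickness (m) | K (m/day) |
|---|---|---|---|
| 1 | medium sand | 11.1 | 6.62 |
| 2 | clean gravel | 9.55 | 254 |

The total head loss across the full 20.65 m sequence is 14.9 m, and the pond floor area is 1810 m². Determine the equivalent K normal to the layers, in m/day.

Flow is perpendicular to layering, so the layers act in series and the equivalent K is the thickness-weighted harmonic mean.
Total thickness L = 11.1 + 9.55 = 20.65 m.
Σ(b_i/K_i) = 11.1/6.62 + 9.55/254 = 1.714 d.
K_eq = L / Σ(b_i/K_i) = 20.65 / 1.714 = 12.05 m/day.

12.0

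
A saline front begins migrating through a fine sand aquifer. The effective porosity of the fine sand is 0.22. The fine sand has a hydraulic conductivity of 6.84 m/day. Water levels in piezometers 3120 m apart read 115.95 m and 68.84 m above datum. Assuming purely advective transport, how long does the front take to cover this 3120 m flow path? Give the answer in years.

Hydraulic gradient i = (115.95 − 68.84) / 3120 = 47.11 / 3120 = 0.01510.
Darcy flux q = K · i = 6.840 × 0.01510 = 0.1033 m/day.
Seepage velocity v = q / n_e = 0.1033 / 0.22 = 0.4695 m/day.
Travel time t = L / v = 3120 / 0.4695 = 6646 days = 18.20 years.

18.2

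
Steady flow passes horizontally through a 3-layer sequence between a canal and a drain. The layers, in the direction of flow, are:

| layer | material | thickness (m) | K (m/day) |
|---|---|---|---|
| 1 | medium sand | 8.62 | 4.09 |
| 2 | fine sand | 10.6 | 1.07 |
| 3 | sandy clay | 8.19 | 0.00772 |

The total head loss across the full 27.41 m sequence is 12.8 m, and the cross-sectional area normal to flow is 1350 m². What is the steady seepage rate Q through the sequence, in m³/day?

16.1

Flow is perpendicular to layering, so the layers act in series and the equivalent K is the thickness-weighted harmonic mean.
Total thickness L = 8.62 + 10.6 + 8.19 = 27.41 m.
Σ(b_i/K_i) = 8.62/4.09 + 10.6/1.07 + 8.19/0.00772 = 1073 d.
K_eq = L / Σ(b_i/K_i) = 27.41 / 1073 = 0.02555 m/day.
Q = K_eq · A · (Δh/L) = 0.02555 × 1350 × (12.8/27.41) = 16.11 m³/day.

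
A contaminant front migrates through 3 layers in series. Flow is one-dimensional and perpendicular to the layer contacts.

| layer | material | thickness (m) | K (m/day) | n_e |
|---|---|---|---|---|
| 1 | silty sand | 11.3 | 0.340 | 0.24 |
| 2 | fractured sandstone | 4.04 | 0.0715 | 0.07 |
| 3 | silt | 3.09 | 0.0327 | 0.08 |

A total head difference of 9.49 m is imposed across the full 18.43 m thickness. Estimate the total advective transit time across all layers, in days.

With flow normal to the layers, continuity requires the same specific discharge q through every layer.
Σ(b_i/K_i) = 11.3/0.340 + 4.04/0.0715 + 3.09/0.0327 = 184.2 d.
q = Δh / Σ(b_i/K_i) = 9.49 / 184.2 = 0.05151 m/day.
In each layer the seepage velocity is v_i = q/n_i, so the layer transit time is t_i = b_i·n_i / q:
  layer 1 (silty sand): t_1 = 11.3 × 0.24 / 0.05151 = 52.65 d
  layer 2 (fractured sandstone): t_2 = 4.04 × 0.07 / 0.05151 = 5.490 d
  layer 3 (silt): t_3 = 3.09 × 0.08 / 0.05151 = 4.799 d
Total t = Σ t_i = 62.94 days.

62.9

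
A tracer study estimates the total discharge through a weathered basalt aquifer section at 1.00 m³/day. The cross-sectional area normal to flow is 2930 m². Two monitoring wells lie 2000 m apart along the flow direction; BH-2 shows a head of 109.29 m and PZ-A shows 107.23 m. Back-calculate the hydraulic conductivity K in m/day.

Hydraulic gradient i = (109.29 − 107.23) / 2000 = 2.06 / 2000 = 0.001030.
From Q = K·A·i, K = Q / (A·i) = 1.00 / (2930 × 0.001030) = 0.3314 m/day.

0.331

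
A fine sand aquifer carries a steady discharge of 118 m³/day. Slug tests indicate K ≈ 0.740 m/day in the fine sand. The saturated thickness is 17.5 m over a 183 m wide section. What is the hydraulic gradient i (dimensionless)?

Cross-sectional area A = 183 × 17.5 = 3202 m².
From Q = K·A·i, i = Q / (K·A) = 118 / (0.7400 × 3202) = 0.04979.

0.0498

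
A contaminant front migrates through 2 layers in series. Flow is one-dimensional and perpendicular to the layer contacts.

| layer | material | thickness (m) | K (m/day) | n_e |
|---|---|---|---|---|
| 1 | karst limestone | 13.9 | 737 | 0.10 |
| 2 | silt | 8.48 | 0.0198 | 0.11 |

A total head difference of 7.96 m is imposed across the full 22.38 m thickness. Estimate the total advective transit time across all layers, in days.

125

With flow normal to the layers, continuity requires the same specific discharge q through every layer.
Σ(b_i/K_i) = 13.9/737 + 8.48/0.0198 = 428.3 d.
q = Δh / Σ(b_i/K_i) = 7.96 / 428.3 = 0.01859 m/day.
In each layer the seepage velocity is v_i = q/n_i, so the layer transit time is t_i = b_i·n_i / q:
  layer 1 (karst limestone): t_1 = 13.9 × 0.10 / 0.01859 = 74.79 d
  layer 2 (silt): t_2 = 8.48 × 0.11 / 0.01859 = 50.19 d
Total t = Σ t_i = 125.0 days.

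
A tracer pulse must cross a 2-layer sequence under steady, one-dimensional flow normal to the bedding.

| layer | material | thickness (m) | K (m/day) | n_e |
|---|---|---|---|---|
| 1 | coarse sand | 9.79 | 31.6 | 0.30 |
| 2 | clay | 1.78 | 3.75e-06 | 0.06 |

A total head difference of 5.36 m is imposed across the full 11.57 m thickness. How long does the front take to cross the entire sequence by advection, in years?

With flow normal to the layers, continuity requires the same specific discharge q through every layer.
Σ(b_i/K_i) = 9.79/31.6 + 1.78/3.75e-06 = 4.747e+05 d.
q = Δh / Σ(b_i/K_i) = 5.36 / 4.747e+05 = 1.129e-05 m/day.
In each layer the seepage velocity is v_i = q/n_i, so the layer transit time is t_i = b_i·n_i / q:
  layer 1 (coarse sand): t_1 = 9.79 × 0.30 / 1.129e-05 = 2.601e+05 d
  layer 2 (clay): t_2 = 1.78 × 0.06 / 1.129e-05 = 9458 d
Total t = Σ t_i = 2.696e+05 days = 738.0 years.

738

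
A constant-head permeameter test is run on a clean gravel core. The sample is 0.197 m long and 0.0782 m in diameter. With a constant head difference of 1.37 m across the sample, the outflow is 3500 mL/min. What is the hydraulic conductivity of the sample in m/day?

151

Cross-sectional area A = π·(d/2)² = π × (0.0782/2)² = 0.004803 m².
Convert discharge: 3500 mL/min = 5.833e-05 m³/s.
Darcy's law rearranged: K = Q·L / (A·Δh) = 5.833e-05 × 0.197 / (0.004803 × 1.37) = 0.001746 m/s = 150.9 m/day.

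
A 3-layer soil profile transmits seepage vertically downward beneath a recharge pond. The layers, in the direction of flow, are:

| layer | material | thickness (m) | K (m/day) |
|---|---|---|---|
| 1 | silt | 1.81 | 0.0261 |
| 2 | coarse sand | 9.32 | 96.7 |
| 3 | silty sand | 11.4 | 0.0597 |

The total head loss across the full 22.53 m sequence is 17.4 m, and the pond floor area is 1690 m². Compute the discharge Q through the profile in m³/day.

Flow is perpendicular to layering, so the layers act in series and the equivalent K is the thickness-weighted harmonic mean.
Total thickness L = 1.81 + 9.32 + 11.4 = 22.53 m.
Σ(b_i/K_i) = 1.81/0.0261 + 9.32/96.7 + 11.4/0.0597 = 260.4 d.
K_eq = L / Σ(b_i/K_i) = 22.53 / 260.4 = 0.08652 m/day.
Q = K_eq · A · (Δh/L) = 0.08652 × 1690 × (17.4/22.53) = 112.9 m³/day.

113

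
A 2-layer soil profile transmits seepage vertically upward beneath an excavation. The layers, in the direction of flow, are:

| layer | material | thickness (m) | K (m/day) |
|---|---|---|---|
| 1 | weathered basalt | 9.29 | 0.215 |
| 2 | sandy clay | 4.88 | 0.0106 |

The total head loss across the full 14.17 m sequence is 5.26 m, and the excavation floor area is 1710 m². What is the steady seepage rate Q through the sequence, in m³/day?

17.9

Flow is perpendicular to layering, so the layers act in series and the equivalent K is the thickness-weighted harmonic mean.
Total thickness L = 9.29 + 4.88 = 14.17 m.
Σ(b_i/K_i) = 9.29/0.215 + 4.88/0.0106 = 503.6 d.
K_eq = L / Σ(b_i/K_i) = 14.17 / 503.6 = 0.02814 m/day.
Q = K_eq · A · (Δh/L) = 0.02814 × 1710 × (5.26/14.17) = 17.86 m³/day.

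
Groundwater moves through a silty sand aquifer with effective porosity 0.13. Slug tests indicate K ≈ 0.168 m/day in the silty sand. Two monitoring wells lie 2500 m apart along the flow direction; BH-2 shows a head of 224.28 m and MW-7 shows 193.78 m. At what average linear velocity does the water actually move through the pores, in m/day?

0.0158

Hydraulic gradient i = (224.28 − 193.78) / 2500 = 30.5 / 2500 = 0.01220.
Darcy flux q = K · i = 0.1680 × 0.01220 = 0.002050 m/day.
Seepage velocity v = q / n_e = 0.002050 / 0.13 = 0.01577 m/day.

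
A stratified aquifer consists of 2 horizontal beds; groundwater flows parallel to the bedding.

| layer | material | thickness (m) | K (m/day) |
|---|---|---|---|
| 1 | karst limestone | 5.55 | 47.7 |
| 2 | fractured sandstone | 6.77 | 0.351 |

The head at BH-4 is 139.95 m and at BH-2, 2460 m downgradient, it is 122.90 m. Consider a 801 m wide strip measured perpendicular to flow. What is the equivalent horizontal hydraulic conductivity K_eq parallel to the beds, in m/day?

21.7

Flow is parallel to layering, so each bed carries its own Darcy discharge and the transmissivities add.
Σ(K_i·b_i) = 47.7×5.55 + 0.351×6.77 = 267.1 m²/day.
Total thickness b = 12.32 m, so K_eq = Σ(K_i·b_i)/b = 21.68 m/day.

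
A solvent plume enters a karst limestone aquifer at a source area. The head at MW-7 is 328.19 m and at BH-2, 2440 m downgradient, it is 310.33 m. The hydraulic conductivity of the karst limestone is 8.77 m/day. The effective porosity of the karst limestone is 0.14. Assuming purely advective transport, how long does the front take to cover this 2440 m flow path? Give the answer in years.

Hydraulic gradient i = (328.19 − 310.33) / 2440 = 17.86 / 2440 = 0.007320.
Darcy flux q = K · i = 8.770 × 0.007320 = 0.06419 m/day.
Seepage velocity v = q / n_e = 0.06419 / 0.14 = 0.4585 m/day.
Travel time t = L / v = 2440 / 0.4585 = 5321 days = 14.57 years.

14.6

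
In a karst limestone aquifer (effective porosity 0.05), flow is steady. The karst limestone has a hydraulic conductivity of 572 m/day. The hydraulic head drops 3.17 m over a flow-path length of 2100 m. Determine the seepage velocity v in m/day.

17.3

Hydraulic gradient i = Δh / L = 3.17 / 2100 = 0.001510.
Darcy flux q = K · i = 572.0 × 0.001510 = 0.8634 m/day.
Seepage velocity v = q / n_e = 0.8634 / 0.05 = 17.27 m/day.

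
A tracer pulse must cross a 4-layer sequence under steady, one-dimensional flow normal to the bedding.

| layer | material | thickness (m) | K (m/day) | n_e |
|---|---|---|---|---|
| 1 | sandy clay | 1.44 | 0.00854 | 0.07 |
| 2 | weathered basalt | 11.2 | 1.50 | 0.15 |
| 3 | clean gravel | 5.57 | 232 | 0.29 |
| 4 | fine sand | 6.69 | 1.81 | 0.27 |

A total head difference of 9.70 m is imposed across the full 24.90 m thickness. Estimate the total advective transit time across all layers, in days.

With flow normal to the layers, continuity requires the same specific discharge q through every layer.
Σ(b_i/K_i) = 1.44/0.00854 + 11.2/1.50 + 5.57/232 + 6.69/1.81 = 179.8 d.
q = Δh / Σ(b_i/K_i) = 9.70 / 179.8 = 0.05395 m/day.
In each layer the seepage velocity is v_i = q/n_i, so the layer transit time is t_i = b_i·n_i / q:
  layer 1 (sandy clay): t_1 = 1.44 × 0.07 / 0.05395 = 1.868 d
  layer 2 (weathered basalt): t_2 = 11.2 × 0.15 / 0.05395 = 31.14 d
  layer 3 (clean gravel): t_3 = 5.57 × 0.29 / 0.05395 = 29.94 d
  layer 4 (fine sand): t_4 = 6.69 × 0.27 / 0.05395 = 33.48 d
Total t = Σ t_i = 96.43 days.

96.4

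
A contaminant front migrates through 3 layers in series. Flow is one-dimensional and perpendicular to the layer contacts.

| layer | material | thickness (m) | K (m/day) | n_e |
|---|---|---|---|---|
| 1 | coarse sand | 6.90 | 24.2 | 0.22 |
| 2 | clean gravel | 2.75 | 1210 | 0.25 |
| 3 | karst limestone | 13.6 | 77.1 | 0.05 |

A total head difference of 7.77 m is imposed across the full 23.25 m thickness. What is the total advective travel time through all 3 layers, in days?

0.172

With flow normal to the layers, continuity requires the same specific discharge q through every layer.
Σ(b_i/K_i) = 6.90/24.2 + 2.75/1210 + 13.6/77.1 = 0.4638 d.
q = Δh / Σ(b_i/K_i) = 7.77 / 0.4638 = 16.75 m/day.
In each layer the seepage velocity is v_i = q/n_i, so the layer transit time is t_i = b_i·n_i / q:
  layer 1 (coarse sand): t_1 = 6.90 × 0.22 / 16.75 = 0.09061 d
  layer 2 (clean gravel): t_2 = 2.75 × 0.25 / 16.75 = 0.04104 d
  layer 3 (karst limestone): t_3 = 13.6 × 0.05 / 16.75 = 0.04059 d
Total t = Σ t_i = 0.1722 days.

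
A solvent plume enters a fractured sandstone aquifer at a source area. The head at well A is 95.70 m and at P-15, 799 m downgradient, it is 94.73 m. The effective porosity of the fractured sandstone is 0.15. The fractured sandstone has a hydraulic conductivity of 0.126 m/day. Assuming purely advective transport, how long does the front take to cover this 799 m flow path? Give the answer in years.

Hydraulic gradient i = (95.70 − 94.73) / 799 = 0.97 / 799 = 0.001214.
Darcy flux q = K · i = 0.1260 × 0.001214 = 0.0001530 m/day.
Seepage velocity v = q / n_e = 0.0001530 / 0.15 = 0.001020 m/day.
Travel time t = L / v = 799 / 0.001020 = 7.835e+05 days = 2145 years.

2150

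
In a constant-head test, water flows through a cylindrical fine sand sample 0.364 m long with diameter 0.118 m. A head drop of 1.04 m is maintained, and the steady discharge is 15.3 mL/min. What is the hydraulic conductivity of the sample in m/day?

0.705

Cross-sectional area A = π·(d/2)² = π × (0.118/2)² = 0.01094 m².
Convert discharge: 15.3 mL/min = 2.550e-07 m³/s.
Darcy's law rearranged: K = Q·L / (A·Δh) = 2.550e-07 × 0.364 / (0.01094 × 1.04) = 8.161e-06 m/s = 0.7051 m/day.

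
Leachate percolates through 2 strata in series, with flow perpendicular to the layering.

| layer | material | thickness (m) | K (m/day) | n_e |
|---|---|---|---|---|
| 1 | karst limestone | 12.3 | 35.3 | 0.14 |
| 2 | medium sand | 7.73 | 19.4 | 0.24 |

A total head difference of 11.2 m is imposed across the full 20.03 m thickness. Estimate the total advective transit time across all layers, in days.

With flow normal to the layers, continuity requires the same specific discharge q through every layer.
Σ(b_i/K_i) = 12.3/35.3 + 7.73/19.4 = 0.7469 d.
q = Δh / Σ(b_i/K_i) = 11.2 / 0.7469 = 15.00 m/day.
In each layer the seepage velocity is v_i = q/n_i, so the layer transit time is t_i = b_i·n_i / q:
  layer 1 (karst limestone): t_1 = 12.3 × 0.14 / 15.00 = 0.1148 d
  layer 2 (medium sand): t_2 = 7.73 × 0.24 / 15.00 = 0.1237 d
Total t = Σ t_i = 0.2386 days.

0.239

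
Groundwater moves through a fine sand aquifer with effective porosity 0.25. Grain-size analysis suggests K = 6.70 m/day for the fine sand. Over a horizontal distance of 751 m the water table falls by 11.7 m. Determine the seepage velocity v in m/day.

0.418

Hydraulic gradient i = Δh / L = 11.7 / 751 = 0.01558.
Darcy flux q = K · i = 6.700 × 0.01558 = 0.1044 m/day.
Seepage velocity v = q / n_e = 0.1044 / 0.25 = 0.4175 m/day.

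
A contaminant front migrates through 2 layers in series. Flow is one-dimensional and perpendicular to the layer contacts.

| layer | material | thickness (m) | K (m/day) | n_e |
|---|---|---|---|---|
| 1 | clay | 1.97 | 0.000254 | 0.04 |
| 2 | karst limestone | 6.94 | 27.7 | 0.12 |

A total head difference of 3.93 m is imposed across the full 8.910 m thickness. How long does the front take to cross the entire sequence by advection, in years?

4.93

With flow normal to the layers, continuity requires the same specific discharge q through every layer.
Σ(b_i/K_i) = 1.97/0.000254 + 6.94/27.7 = 7756 d.
q = Δh / Σ(b_i/K_i) = 3.93 / 7756 = 0.0005067 m/day.
In each layer the seepage velocity is v_i = q/n_i, so the layer transit time is t_i = b_i·n_i / q:
  layer 1 (clay): t_1 = 1.97 × 0.04 / 0.0005067 = 155.5 d
  layer 2 (karst limestone): t_2 = 6.94 × 0.12 / 0.0005067 = 1644 d
Total t = Σ t_i = 1799 days = 4.926 years.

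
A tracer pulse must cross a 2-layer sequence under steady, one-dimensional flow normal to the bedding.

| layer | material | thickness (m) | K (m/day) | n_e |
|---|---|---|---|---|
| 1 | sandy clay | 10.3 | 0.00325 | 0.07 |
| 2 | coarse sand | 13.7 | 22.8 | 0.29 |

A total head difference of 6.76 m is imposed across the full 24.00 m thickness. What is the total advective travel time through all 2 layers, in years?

6.03

With flow normal to the layers, continuity requires the same specific discharge q through every layer.
Σ(b_i/K_i) = 10.3/0.00325 + 13.7/22.8 = 3170 d.
q = Δh / Σ(b_i/K_i) = 6.76 / 3170 = 0.002133 m/day.
In each layer the seepage velocity is v_i = q/n_i, so the layer transit time is t_i = b_i·n_i / q:
  layer 1 (sandy clay): t_1 = 10.3 × 0.07 / 0.002133 = 338.1 d
  layer 2 (coarse sand): t_2 = 13.7 × 0.29 / 0.002133 = 1863 d
Total t = Σ t_i = 2201 days = 6.026 years.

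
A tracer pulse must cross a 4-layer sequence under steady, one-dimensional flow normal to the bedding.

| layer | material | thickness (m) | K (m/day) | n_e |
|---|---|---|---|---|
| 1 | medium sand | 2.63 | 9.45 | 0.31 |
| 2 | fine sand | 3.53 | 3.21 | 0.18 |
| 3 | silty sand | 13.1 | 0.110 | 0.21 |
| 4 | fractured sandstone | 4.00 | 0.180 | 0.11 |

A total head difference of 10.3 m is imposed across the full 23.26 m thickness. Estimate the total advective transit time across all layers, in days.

With flow normal to the layers, continuity requires the same specific discharge q through every layer.
Σ(b_i/K_i) = 2.63/9.45 + 3.53/3.21 + 13.1/0.110 + 4.00/0.180 = 142.7 d.
q = Δh / Σ(b_i/K_i) = 10.3 / 142.7 = 0.07218 m/day.
In each layer the seepage velocity is v_i = q/n_i, so the layer transit time is t_i = b_i·n_i / q:
  layer 1 (medium sand): t_1 = 2.63 × 0.31 / 0.07218 = 11.29 d
  layer 2 (fine sand): t_2 = 3.53 × 0.18 / 0.07218 = 8.803 d
  layer 3 (silty sand): t_3 = 13.1 × 0.21 / 0.07218 = 38.11 d
  layer 4 (fractured sandstone): t_4 = 4.00 × 0.11 / 0.07218 = 6.096 d
Total t = Σ t_i = 64.30 days.

64.3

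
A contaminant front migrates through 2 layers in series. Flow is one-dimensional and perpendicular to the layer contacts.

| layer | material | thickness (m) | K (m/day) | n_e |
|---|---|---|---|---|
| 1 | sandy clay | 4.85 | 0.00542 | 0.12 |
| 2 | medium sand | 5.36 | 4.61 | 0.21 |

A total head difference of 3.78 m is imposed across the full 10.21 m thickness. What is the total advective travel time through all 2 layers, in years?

1.11

With flow normal to the layers, continuity requires the same specific discharge q through every layer.
Σ(b_i/K_i) = 4.85/0.00542 + 5.36/4.61 = 896.0 d.
q = Δh / Σ(b_i/K_i) = 3.78 / 896.0 = 0.004219 m/day.
In each layer the seepage velocity is v_i = q/n_i, so the layer transit time is t_i = b_i·n_i / q:
  layer 1 (sandy clay): t_1 = 4.85 × 0.12 / 0.004219 = 138.0 d
  layer 2 (medium sand): t_2 = 5.36 × 0.21 / 0.004219 = 266.8 d
Total t = Σ t_i = 404.8 days = 1.108 years.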